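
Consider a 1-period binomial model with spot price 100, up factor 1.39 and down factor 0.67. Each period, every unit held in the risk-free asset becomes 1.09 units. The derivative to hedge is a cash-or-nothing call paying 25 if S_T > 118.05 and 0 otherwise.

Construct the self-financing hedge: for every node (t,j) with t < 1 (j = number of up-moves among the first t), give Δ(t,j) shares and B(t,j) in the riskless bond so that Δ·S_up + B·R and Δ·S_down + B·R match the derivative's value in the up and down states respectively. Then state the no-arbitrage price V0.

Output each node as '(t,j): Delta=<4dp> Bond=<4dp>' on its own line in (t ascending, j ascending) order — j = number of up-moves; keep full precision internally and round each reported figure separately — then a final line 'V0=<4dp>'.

(0,0): Delta=0.3472 Bond=-21.3430
V0=13.3792

Since d<R<u, set p* = (R−d)/(u−d) = 0.5833; price each node as the discounted p*-expectation of its children.
Payoff layer (t=1): V(1,0)=0.0000, V(1,1)=25.0000
  t=0,j=0: stock 100.0000 → up 139.0000 (V=25.0000), down 67.0000 (V=0.0000). Price 13.3792; hedge Δ=0.3472, bond B=-21.3430.
Root portfolio cost Δ·100+B reproduces V0=13.3792.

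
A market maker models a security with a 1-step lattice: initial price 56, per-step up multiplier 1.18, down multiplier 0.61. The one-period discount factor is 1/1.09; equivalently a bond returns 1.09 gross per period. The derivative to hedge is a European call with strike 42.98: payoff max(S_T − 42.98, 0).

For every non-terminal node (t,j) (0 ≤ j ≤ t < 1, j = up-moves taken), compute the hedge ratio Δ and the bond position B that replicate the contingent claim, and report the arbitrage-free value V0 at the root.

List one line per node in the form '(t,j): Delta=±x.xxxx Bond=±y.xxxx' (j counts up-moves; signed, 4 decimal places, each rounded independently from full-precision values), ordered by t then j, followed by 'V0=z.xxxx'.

(0,0): Delta=0.7237 Bond=-22.6799
V0=17.8465

The replicating-portfolio and risk-neutral prices coincide; use p* = (1.09−0.61)/(1.18−0.61) = 0.8421 for the latter.
Terminal payoffs: V(1,0)=0.0000, V(1,1)=23.1000
(0,0): S=56.0000. Δ = (V_up−V_dn)/(S_up−S_dn) = (23.1000−0.0000)/(66.0800−34.1600) = 0.7237. V = [p*·23.1000 + (1−p*)·0.0000]/1.09 = 17.8465. B = V − Δ·S = -22.6799.
The time-0 hedge costs 17.8465, which is the no-arbitrage price.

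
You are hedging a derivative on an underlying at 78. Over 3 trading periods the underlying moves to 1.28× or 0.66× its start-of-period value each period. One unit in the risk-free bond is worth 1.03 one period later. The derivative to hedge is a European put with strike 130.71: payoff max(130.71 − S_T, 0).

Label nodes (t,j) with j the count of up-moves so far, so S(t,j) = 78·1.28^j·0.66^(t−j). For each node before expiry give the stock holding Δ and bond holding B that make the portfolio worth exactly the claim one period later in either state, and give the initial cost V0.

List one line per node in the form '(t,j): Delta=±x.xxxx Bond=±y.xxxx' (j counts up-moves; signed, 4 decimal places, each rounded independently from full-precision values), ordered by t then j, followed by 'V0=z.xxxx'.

(0,0): Delta=-0.7718 Bond=108.2148
(1,0): Delta=-1.0000 Bond=123.2067
(1,1): Delta=-0.6924 Bond=103.5252
(2,0): Delta=-1.0000 Bond=126.9029
(2,1): Delta=-1.0000 Bond=126.9029
(2,2): Delta=-0.5852 Bond=92.9336
V0=48.0109

Risk-neutral probability p* = (R−d)/(u−d) = (1.03−0.66)/(1.28−0.66) = 0.5968.
At expiry t=3: V(3,0)=108.2853, V(3,1)=87.2197, V(3,2)=46.3652, V(3,3)=0.0000
Node (2,0) S=33.9768: V=(p*·87.2197+(1−p*)·108.2853)/1.03=92.9261; Δ=(87.2197−108.2853)/(43.4903−22.4247)=-1.0000; B=V−Δ·S=126.9029
Node (2,1) S=65.8944: V=(p*·46.3652+(1−p*)·87.2197)/1.03=61.0085; Δ=(46.3652−87.2197)/(84.3448−43.4903)=-1.0000; B=V−Δ·S=126.9029
Node (2,2) S=127.7952: V=(p*·0.0000+(1−p*)·46.3652)/1.03=18.1511; Δ=(0.0000−46.3652)/(163.5779−84.3448)=-0.5852; B=V−Δ·S=92.9336
Node (1,0) S=51.4800: V=(p*·61.0085+(1−p*)·92.9261)/1.03=71.7267; Δ=(61.0085−92.9261)/(65.8944−33.9768)=-1.0000; B=V−Δ·S=123.2067
Node (1,1) S=99.8400: V=(p*·18.1511+(1−p*)·61.0085)/1.03=34.4003; Δ=(18.1511−61.0085)/(127.7952−65.8944)=-0.6924; B=V−Δ·S=103.5252
Node (0,0) S=78.0000: V=(p*·34.4003+(1−p*)·71.7267)/1.03=48.0109; Δ=(34.4003−71.7267)/(99.8400−51.4800)=-0.7718; B=V−Δ·S=108.2148
Self-financing check: at every node Δ·S+B equals the discounted successor values.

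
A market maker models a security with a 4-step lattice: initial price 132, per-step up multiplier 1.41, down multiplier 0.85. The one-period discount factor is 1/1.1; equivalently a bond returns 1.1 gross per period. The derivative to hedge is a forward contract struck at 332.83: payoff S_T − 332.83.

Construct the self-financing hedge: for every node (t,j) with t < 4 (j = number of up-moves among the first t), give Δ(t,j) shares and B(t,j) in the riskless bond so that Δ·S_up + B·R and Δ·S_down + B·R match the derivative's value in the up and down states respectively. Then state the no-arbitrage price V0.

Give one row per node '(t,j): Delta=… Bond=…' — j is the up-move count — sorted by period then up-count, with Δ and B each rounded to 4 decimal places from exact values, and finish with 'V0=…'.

No-arbitrage ⇒ martingale measure with p* = (R−d)/(u−d) = 0.4464.
Payoff layer (t=4): V(4,0)=-263.9252, V(4,1)=-218.5291, V(4,2)=-143.2249, V(4,3)=-18.3086, V(4,4)=188.9055
Node (3,0) S=81.0645: V=(p*·-218.5291+(1−p*)·-263.9252)/1.1=-221.5082; Δ=(-218.5291−-263.9252)/(114.3009−68.9048)=1.0000; B=V−Δ·S=-302.5727
Node (3,1) S=134.4717: V=(p*·-143.2249+(1−p*)·-218.5291)/1.1=-168.1010; Δ=(-143.2249−-218.5291)/(189.6051−114.3009)=1.0000; B=V−Δ·S=-302.5727
Node (3,2) S=223.0648: V=(p*·-18.3086+(1−p*)·-143.2249)/1.1=-79.5079; Δ=(-18.3086−-143.2249)/(314.5214−189.6051)=1.0000; B=V−Δ·S=-302.5727
Node (3,3) S=370.0252: V=(p*·188.9055+(1−p*)·-18.3086)/1.1=67.4524; Δ=(188.9055−-18.3086)/(521.7355−314.5214)=1.0000; B=V−Δ·S=-302.5727
Node (2,0) S=95.3700: V=(p*·-168.1010+(1−p*)·-221.5082)/1.1=-179.6961; Δ=(-168.1010−-221.5082)/(134.4717−81.0645)=1.0000; B=V−Δ·S=-275.0661
Node (2,1) S=158.2020: V=(p*·-79.5079+(1−p*)·-168.1010)/1.1=-116.8641; Δ=(-79.5079−-168.1010)/(223.0648−134.4717)=1.0000; B=V−Δ·S=-275.0661
Node (2,2) S=262.4292: V=(p*·67.4524+(1−p*)·-79.5079)/1.1=-12.6369; Δ=(67.4524−-79.5079)/(370.0252−223.0648)=1.0000; B=V−Δ·S=-275.0661
Node (1,0) S=112.2000: V=(p*·-116.8641+(1−p*)·-179.6961)/1.1=-137.8601; Δ=(-116.8641−-179.6961)/(158.2020−95.3700)=1.0000; B=V−Δ·S=-250.0601
Node (1,1) S=186.1200: V=(p*·-12.6369+(1−p*)·-116.8641)/1.1=-63.9401; Δ=(-12.6369−-116.8641)/(262.4292−158.2020)=1.0000; B=V−Δ·S=-250.0601
Node (0,0) S=132.0000: V=(p*·-63.9401+(1−p*)·-137.8601)/1.1=-95.3274; Δ=(-63.9401−-137.8601)/(186.1200−112.2000)=1.0000; B=V−Δ·S=-227.3274
Check: Δ(0,0)·S0 + B(0,0) = -95.3274 = V0.

(0,0): Delta=1.0000 Bond=-227.3274
(1,0): Delta=1.0000 Bond=-250.0601
(1,1): Delta=1.0000 Bond=-250.0601
(2,0): Delta=1.0000 Bond=-275.0661
(2,1): Delta=1.0000 Bond=-275.0661
(2,2): Delta=1.0000 Bond=-275.0661
(3,0): Delta=1.0000 Bond=-302.5727
(3,1): Delta=1.0000 Bond=-302.5727
(3,2): Delta=1.0000 Bond=-302.5727
(3,3): Delta=1.0000 Bond=-302.5727
V0=-95.3274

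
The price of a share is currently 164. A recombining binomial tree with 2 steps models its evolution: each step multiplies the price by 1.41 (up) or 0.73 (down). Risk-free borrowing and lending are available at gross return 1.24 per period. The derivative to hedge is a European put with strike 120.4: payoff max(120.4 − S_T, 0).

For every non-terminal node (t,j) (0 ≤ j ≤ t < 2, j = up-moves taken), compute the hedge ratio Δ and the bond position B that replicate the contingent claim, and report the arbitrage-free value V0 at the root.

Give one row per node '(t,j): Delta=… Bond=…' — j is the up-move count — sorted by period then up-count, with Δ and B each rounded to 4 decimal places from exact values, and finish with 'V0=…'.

The replicating-portfolio and risk-neutral prices coincide; use p* = (1.24−0.73)/(1.41−0.73) = 0.7500 for the latter.
Terminal payoffs: V(2,0)=33.0044, V(2,1)=0.0000, V(2,2)=0.0000
  t=1,j=0: stock 119.7200 → up 168.8052 (V=0.0000), down 87.3956 (V=33.0044). Price 6.6541; hedge Δ=-0.4054, bond B=55.1900.
  t=1,j=1: stock 231.2400 → up 326.0484 (V=0.0000), down 168.8052 (V=0.0000). Price 0.0000; hedge Δ=0.0000, bond B=0.0000.
  t=0,j=0: stock 164.0000 → up 231.2400 (V=0.0000), down 119.7200 (V=6.6541). Price 1.3416; hedge Δ=-0.0597, bond B=11.1270.
Root portfolio cost Δ·164+B reproduces V0=1.3416.

(0,0): Delta=-0.0597 Bond=11.1270
(1,0): Delta=-0.4054 Bond=55.1900
(1,1): Delta=0.0000 Bond=0.0000
V0=1.3416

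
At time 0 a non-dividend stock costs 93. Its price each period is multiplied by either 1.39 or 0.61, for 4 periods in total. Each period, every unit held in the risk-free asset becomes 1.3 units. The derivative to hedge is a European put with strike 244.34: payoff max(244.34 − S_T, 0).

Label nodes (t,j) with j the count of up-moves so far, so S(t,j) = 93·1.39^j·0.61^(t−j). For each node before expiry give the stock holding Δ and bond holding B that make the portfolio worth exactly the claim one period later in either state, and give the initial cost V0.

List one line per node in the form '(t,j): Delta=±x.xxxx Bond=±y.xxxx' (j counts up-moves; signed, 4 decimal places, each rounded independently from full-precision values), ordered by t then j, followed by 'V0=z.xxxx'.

No-arbitrage ⇒ martingale measure with p* = (R−d)/(u−d) = 0.8846.
At expiry t=4: V(4,0)=231.4634, V(4,1)=214.9982, V(4,2)=177.4791, V(4,3)=91.9848, V(4,4)=0.0000
  t=3,j=0: stock 21.1092 → up 29.3418 (V=214.9982), down 12.8766 (V=231.4634). Price 166.8446; hedge Δ=-1.0000, bond B=187.9538.
  t=3,j=1: stock 48.1014 → up 66.8609 (V=177.4791), down 29.3418 (V=214.9982). Price 139.8525; hedge Δ=-1.0000, bond B=187.9538.
  t=3,j=2: stock 109.6080 → up 152.3552 (V=91.9848), down 66.8609 (V=177.4791). Price 78.3458; hedge Δ=-1.0000, bond B=187.9538.
  t=3,j=3: stock 249.7626 → up 347.1700 (V=0.0000), down 152.3552 (V=91.9848). Price 8.1643; hedge Δ=-0.4722, bond B=126.0936.
  t=2,j=0: stock 34.6053 → up 48.1014 (V=139.8525), down 21.1092 (V=166.8446). Price 109.9746; hedge Δ=-1.0000, bond B=144.5799.
  t=2,j=1: stock 78.8547 → up 109.6080 (V=78.3458), down 48.1014 (V=139.8525). Price 65.7252; hedge Δ=-1.0000, bond B=144.5799.
  t=2,j=2: stock 179.6853 → up 249.7626 (V=8.1643), down 109.6080 (V=78.3458). Price 12.5094; hedge Δ=-0.5007, bond B=102.4856.
  t=1,j=0: stock 56.7300 → up 78.8547 (V=65.7252), down 34.6053 (V=109.9746). Price 54.4853; hedge Δ=-1.0000, bond B=111.2153.
  t=1,j=1: stock 129.2700 → up 179.6853 (V=12.5094), down 78.8547 (V=65.7252). Price 14.3459; hedge Δ=-0.5278, bond B=82.5713.
  t=0,j=0: stock 93.0000 → up 129.2700 (V=14.3459), down 56.7300 (V=54.4853). Price 14.5980; hedge Δ=-0.5533, bond B=66.0587.
Each (Δ,B) replicates both successor values, so the strategy is self-financing and V0 is arbitrage-free.

(0,0): Delta=-0.5533 Bond=66.0587
(1,0): Delta=-1.0000 Bond=111.2153
(1,1): Delta=-0.5278 Bond=82.5713
(2,0): Delta=-1.0000 Bond=144.5799
(2,1): Delta=-1.0000 Bond=144.5799
(2,2): Delta=-0.5007 Bond=102.4856
(3,0): Delta=-1.0000 Bond=187.9538
(3,1): Delta=-1.0000 Bond=187.9538
(3,2): Delta=-1.0000 Bond=187.9538
(3,3): Delta=-0.4722 Bond=126.0936
V0=14.5980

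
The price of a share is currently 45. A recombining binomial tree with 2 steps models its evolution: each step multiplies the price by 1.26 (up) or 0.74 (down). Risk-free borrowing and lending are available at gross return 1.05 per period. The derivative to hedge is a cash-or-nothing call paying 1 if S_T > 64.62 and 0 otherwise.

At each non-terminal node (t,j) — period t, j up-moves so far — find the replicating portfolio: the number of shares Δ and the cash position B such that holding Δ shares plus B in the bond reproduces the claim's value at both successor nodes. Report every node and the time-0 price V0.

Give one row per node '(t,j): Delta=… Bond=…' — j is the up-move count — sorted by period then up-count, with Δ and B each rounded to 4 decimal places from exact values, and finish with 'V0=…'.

(0,0): Delta=0.0243 Bond=-0.7695
(1,0): Delta=0.0000 Bond=0.0000
(1,1): Delta=0.0339 Bond=-1.3553
V0=0.3224

Risk-neutral probability p* = (R−d)/(u−d) = (1.05−0.74)/(1.26−0.74) = 0.5962.
At expiry t=2: V(2,0)=0.0000, V(2,1)=0.0000, V(2,2)=1.0000
  t=1,j=0: stock 33.3000 → up 41.9580 (V=0.0000), down 24.6420 (V=0.0000). Price 0.0000; hedge Δ=0.0000, bond B=0.0000.
  t=1,j=1: stock 56.7000 → up 71.4420 (V=1.0000), down 41.9580 (V=0.0000). Price 0.5678; hedge Δ=0.0339, bond B=-1.3553.
  t=0,j=0: stock 45.0000 → up 56.7000 (V=0.5678), down 33.3000 (V=0.0000). Price 0.3224; hedge Δ=0.0243, bond B=-0.7695.
The time-0 hedge costs 0.3224, which is the no-arbitrage price.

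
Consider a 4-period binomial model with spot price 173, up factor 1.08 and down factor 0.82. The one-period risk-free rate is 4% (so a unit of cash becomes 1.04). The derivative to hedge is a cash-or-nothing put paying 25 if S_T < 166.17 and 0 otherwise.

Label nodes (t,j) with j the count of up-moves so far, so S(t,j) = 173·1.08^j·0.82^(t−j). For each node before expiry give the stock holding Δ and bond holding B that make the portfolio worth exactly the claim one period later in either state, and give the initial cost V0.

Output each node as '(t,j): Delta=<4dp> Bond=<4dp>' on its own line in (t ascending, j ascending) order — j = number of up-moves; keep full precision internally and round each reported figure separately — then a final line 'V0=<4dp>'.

Since d<R<u, set p* = (R−d)/(u−d) = 0.8462; price each node as the discounted p*-expectation of its children.
At expiry t=4: V(4,0)=25.0000, V(4,1)=25.0000, V(4,2)=25.0000, V(4,3)=0.0000, V(4,4)=0.0000
  t=3,j=0: stock 95.3867 → up 103.0176 (V=25.0000), down 78.2171 (V=25.0000). Price 24.0385; hedge Δ=0.0000, bond B=24.0385.
  t=3,j=1: stock 125.6312 → up 135.6817 (V=25.0000), down 103.0176 (V=25.0000). Price 24.0385; hedge Δ=0.0000, bond B=24.0385.
  t=3,j=2: stock 165.4655 → up 178.7027 (V=0.0000), down 135.6817 (V=25.0000). Price 3.6982; hedge Δ=-0.5811, bond B=99.8521.
  t=3,j=3: stock 217.9302 → up 235.3646 (V=0.0000), down 178.7027 (V=0.0000). Price 0.0000; hedge Δ=0.0000, bond B=0.0000.
  t=2,j=0: stock 116.3252 → up 125.6312 (V=24.0385), down 95.3867 (V=24.0385). Price 23.1139; hedge Δ=0.0000, bond B=23.1139.
  t=2,j=1: stock 153.2088 → up 165.4655 (V=3.6982), down 125.6312 (V=24.0385). Price 6.5649; hedge Δ=-0.5106, bond B=84.7966.
  t=2,j=2: stock 201.7872 → up 217.9302 (V=0.0000), down 165.4655 (V=3.6982). Price 0.5471; hedge Δ=-0.0705, bond B=14.7710.
  t=1,j=0: stock 141.8600 → up 153.2088 (V=6.5649), down 116.3252 (V=23.1139). Price 8.7605; hedge Δ=-0.4487, bond B=72.4105.
  t=1,j=1: stock 186.8400 → up 201.7872 (V=0.5471), down 153.2088 (V=6.5649). Price 1.4162; hedge Δ=-0.1239, bond B=24.5617.
  t=0,j=0: stock 173.0000 → up 186.8400 (V=1.4162), down 141.8600 (V=8.7605). Price 2.4482; hedge Δ=-0.1633, bond B=30.6953.
Check: Δ(0,0)·S0 + B(0,0) = 2.4482 = V0.

(0,0): Delta=-0.1633 Bond=30.6953
(1,0): Delta=-0.4487 Bond=72.4105
(1,1): Delta=-0.1239 Bond=24.5617
(2,0): Delta=0.0000 Bond=23.1139
(2,1): Delta=-0.5106 Bond=84.7966
(2,2): Delta=-0.0705 Bond=14.7710
(3,0): Delta=0.0000 Bond=24.0385
(3,1): Delta=0.0000 Bond=24.0385
(3,2): Delta=-0.5811 Bond=99.8521
(3,3): Delta=0.0000 Bond=0.0000
V0=2.4482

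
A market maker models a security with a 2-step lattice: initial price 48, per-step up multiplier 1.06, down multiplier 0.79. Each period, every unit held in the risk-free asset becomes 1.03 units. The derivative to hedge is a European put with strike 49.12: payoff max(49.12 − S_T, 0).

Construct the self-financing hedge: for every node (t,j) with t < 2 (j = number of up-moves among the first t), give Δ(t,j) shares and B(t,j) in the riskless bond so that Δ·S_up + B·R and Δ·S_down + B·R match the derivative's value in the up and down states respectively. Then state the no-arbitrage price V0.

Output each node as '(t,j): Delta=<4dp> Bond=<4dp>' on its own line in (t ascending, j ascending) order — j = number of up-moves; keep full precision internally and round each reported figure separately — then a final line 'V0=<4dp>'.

(0,0): Delta=-0.6795 Bond=34.5016
(1,0): Delta=-1.0000 Bond=47.6893
(1,1): Delta=-0.6497 Bond=34.0176
V0=1.8847

Since d<R<u, set p* = (R−d)/(u−d) = 0.8889; price each node as the discounted p*-expectation of its children.
Payoff layer (t=2): V(2,0)=19.1632, V(2,1)=8.9248, V(2,2)=0.0000
(1,0): S=37.9200. Δ = (V_up−V_dn)/(S_up−S_dn) = (8.9248−19.1632)/(40.1952−29.9568) = -1.0000. V = [p*·8.9248 + (1−p*)·19.1632]/1.03 = 9.7693. B = V − Δ·S = 47.6893.
(1,1): S=50.8800. Δ = (V_up−V_dn)/(S_up−S_dn) = (0.0000−8.9248)/(53.9328−40.1952) = -0.6497. V = [p*·0.0000 + (1−p*)·8.9248]/1.03 = 0.9628. B = V − Δ·S = 34.0176.
(0,0): S=48.0000. Δ = (V_up−V_dn)/(S_up−S_dn) = (0.9628−9.7693)/(50.8800−37.9200) = -0.6795. V = [p*·0.9628 + (1−p*)·9.7693]/1.03 = 1.8847. B = V − Δ·S = 34.5016.
Each (Δ,B) replicates both successor values, so the strategy is self-financing and V0 is arbitrage-free.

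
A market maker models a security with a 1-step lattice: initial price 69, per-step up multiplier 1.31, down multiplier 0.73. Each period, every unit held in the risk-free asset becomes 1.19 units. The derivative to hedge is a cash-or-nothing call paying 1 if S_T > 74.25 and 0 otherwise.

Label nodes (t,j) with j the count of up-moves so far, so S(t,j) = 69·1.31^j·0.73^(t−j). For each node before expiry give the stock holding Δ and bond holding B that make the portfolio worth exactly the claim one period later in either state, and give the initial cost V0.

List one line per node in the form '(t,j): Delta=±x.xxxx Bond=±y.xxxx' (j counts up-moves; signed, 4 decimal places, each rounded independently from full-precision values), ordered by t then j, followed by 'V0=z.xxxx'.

(0,0): Delta=0.0250 Bond=-1.0577
V0=0.6665

No-arbitrage ⇒ martingale measure with p* = (R−d)/(u−d) = 0.7931.
Terminal payoffs: V(1,0)=0.0000, V(1,1)=1.0000
Node (0,0) S=69.0000: V=(p*·1.0000+(1−p*)·0.0000)/1.19=0.6665; Δ=(1.0000−0.0000)/(90.3900−50.3700)=0.0250; B=V−Δ·S=-1.0577
Root portfolio cost Δ·69+B reproduces V0=0.6665.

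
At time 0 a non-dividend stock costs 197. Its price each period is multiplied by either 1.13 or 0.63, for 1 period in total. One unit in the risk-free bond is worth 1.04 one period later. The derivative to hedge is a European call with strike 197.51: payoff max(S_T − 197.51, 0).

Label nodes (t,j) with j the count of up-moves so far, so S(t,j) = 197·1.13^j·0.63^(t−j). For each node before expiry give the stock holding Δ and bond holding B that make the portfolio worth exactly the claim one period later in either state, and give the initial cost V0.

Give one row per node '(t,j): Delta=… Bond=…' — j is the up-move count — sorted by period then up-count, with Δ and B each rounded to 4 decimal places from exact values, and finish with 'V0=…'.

(0,0): Delta=0.2548 Bond=-30.4096
V0=19.7904

Under the risk-neutral measure, an up-move has probability p* = (R−d)/(u−d) = 0.8200 and values discount at R = 1.04.
Terminal values V(1,·): V(1,0)=0.0000, V(1,1)=25.1000
(0,0): S=197.0000. Δ = (V_up−V_dn)/(S_up−S_dn) = (25.1000−0.0000)/(222.6100−124.1100) = 0.2548. V = [p*·25.1000 + (1−p*)·0.0000]/1.04 = 19.7904. B = V − Δ·S = -30.4096.
Self-financing check: at every node Δ·S+B equals the discounted successor values.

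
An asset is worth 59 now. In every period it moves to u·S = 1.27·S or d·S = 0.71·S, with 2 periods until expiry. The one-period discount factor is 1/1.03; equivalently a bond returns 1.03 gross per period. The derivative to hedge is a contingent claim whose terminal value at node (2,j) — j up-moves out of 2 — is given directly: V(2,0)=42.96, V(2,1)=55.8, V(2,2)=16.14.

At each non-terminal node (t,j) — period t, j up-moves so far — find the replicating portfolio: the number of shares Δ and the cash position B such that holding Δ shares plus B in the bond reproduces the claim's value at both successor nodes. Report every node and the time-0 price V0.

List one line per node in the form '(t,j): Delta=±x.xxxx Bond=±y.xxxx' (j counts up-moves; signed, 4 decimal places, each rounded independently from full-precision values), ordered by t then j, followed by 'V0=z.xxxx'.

(0,0): Delta=-0.5042 Bond=67.9174
(1,0): Delta=0.5474 Bond=25.9036
(1,1): Delta=-0.9452 Bond=102.9934
V0=38.1671

Since d<R<u, set p* = (R−d)/(u−d) = 0.5714; price each node as the discounted p*-expectation of its children.
At expiry t=2: V(2,0)=42.9600, V(2,1)=55.8000, V(2,2)=16.1400
(1,0): S=41.8900. Δ = (V_up−V_dn)/(S_up−S_dn) = (55.8000−42.9600)/(53.2003−29.7419) = 0.5474. V = [p*·55.8000 + (1−p*)·42.9600]/1.03 = 48.8322. B = V − Δ·S = 25.9036.
(1,1): S=74.9300. Δ = (V_up−V_dn)/(S_up−S_dn) = (16.1400−55.8000)/(95.1611−53.2003) = -0.9452. V = [p*·16.1400 + (1−p*)·55.8000]/1.03 = 32.1720. B = V − Δ·S = 102.9934.
(0,0): S=59.0000. Δ = (V_up−V_dn)/(S_up−S_dn) = (32.1720−48.8322)/(74.9300−41.8900) = -0.5042. V = [p*·32.1720 + (1−p*)·48.8322]/1.03 = 38.1671. B = V − Δ·S = 67.9174.
The time-0 hedge costs 38.1671, which is the no-arbitrage price.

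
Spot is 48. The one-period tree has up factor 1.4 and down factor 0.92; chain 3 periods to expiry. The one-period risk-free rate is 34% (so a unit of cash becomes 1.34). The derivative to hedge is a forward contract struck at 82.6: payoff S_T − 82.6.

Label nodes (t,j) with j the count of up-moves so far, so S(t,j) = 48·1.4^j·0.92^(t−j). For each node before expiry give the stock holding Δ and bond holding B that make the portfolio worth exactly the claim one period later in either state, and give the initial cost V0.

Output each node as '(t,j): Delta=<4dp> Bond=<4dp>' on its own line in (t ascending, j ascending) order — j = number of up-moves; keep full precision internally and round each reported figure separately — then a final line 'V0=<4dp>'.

(0,0): Delta=1.0000 Bond=-34.3294
(1,0): Delta=1.0000 Bond=-46.0013
(1,1): Delta=1.0000 Bond=-46.0013
(2,0): Delta=1.0000 Bond=-61.6418
(2,1): Delta=1.0000 Bond=-61.6418
(2,2): Delta=1.0000 Bond=-61.6418
V0=13.6706

Risk-neutral probability p* = (R−d)/(u−d) = (1.34−0.92)/(1.4−0.92) = 0.8750.
Terminal values V(3,·): V(3,0)=-45.2230, V(3,1)=-25.7219, V(3,2)=3.9536, V(3,3)=49.1120
Node (2,0) S=40.6272: V=(p*·-25.7219+(1−p*)·-45.2230)/1.34=-21.0146; Δ=(-25.7219−-45.2230)/(56.8781−37.3770)=1.0000; B=V−Δ·S=-61.6418
Node (2,1) S=61.8240: V=(p*·3.9536+(1−p*)·-25.7219)/1.34=0.1822; Δ=(3.9536−-25.7219)/(86.5536−56.8781)=1.0000; B=V−Δ·S=-61.6418
Node (2,2) S=94.0800: V=(p*·49.1120+(1−p*)·3.9536)/1.34=32.4382; Δ=(49.1120−3.9536)/(131.7120−86.5536)=1.0000; B=V−Δ·S=-61.6418
Node (1,0) S=44.1600: V=(p*·0.1822+(1−p*)·-21.0146)/1.34=-1.8413; Δ=(0.1822−-21.0146)/(61.8240−40.6272)=1.0000; B=V−Δ·S=-46.0013
Node (1,1) S=67.2000: V=(p*·32.4382+(1−p*)·0.1822)/1.34=21.1987; Δ=(32.4382−0.1822)/(94.0800−61.8240)=1.0000; B=V−Δ·S=-46.0013
Node (0,0) S=48.0000: V=(p*·21.1987+(1−p*)·-1.8413)/1.34=13.6706; Δ=(21.1987−-1.8413)/(67.2000−44.1600)=1.0000; B=V−Δ·S=-34.3294
Each (Δ,B) replicates both successor values, so the strategy is self-financing and V0 is arbitrage-free.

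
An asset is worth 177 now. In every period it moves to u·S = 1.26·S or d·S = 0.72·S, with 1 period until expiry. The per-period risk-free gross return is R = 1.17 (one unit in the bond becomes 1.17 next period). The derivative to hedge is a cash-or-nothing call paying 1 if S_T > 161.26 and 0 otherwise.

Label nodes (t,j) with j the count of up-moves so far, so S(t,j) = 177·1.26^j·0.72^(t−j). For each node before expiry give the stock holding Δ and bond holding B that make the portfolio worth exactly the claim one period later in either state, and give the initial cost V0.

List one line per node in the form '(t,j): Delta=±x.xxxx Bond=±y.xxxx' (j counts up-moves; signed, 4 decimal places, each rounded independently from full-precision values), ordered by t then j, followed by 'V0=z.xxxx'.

(0,0): Delta=0.0105 Bond=-1.1396
V0=0.7123

Risk-neutral probability p* = (R−d)/(u−d) = (1.17−0.72)/(1.26−0.72) = 0.8333.
Payoff layer (t=1): V(1,0)=0.0000, V(1,1)=1.0000
(0,0): S=177.0000. Δ = (V_up−V_dn)/(S_up−S_dn) = (1.0000−0.0000)/(223.0200−127.4400) = 0.0105. V = [p*·1.0000 + (1−p*)·0.0000]/1.17 = 0.7123. B = V − Δ·S = -1.1396.
The time-0 hedge costs 0.7123, which is the no-arbitrage price.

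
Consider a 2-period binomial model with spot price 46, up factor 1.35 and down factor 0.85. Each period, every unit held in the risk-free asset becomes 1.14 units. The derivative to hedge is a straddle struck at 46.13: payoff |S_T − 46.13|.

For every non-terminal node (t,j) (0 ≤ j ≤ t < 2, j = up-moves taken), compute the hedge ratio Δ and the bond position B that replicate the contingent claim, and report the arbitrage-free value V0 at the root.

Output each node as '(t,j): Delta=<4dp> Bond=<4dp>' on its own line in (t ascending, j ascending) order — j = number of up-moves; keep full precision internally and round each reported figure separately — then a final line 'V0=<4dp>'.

(0,0): Delta=0.5869 Bond=-12.9918
(1,0): Delta=-0.3192 Bond=20.6167
(1,1): Delta=1.0000 Bond=-40.4649
V0=14.0050

No-arbitrage ⇒ martingale measure with p* = (R−d)/(u−d) = 0.5800.
At expiry t=2: V(2,0)=12.8950, V(2,1)=6.6550, V(2,2)=37.7050
  t=1,j=0: stock 39.1000 → up 52.7850 (V=6.6550), down 33.2350 (V=12.8950). Price 8.1367; hedge Δ=-0.3192, bond B=20.6167.
  t=1,j=1: stock 62.1000 → up 83.8350 (V=37.7050), down 52.7850 (V=6.6550). Price 21.6351; hedge Δ=1.0000, bond B=-40.4649.
  t=0,j=0: stock 46.0000 → up 62.1000 (V=21.6351), down 39.1000 (V=8.1367). Price 14.0050; hedge Δ=0.5869, bond B=-12.9918.
Self-financing check: at every node Δ·S+B equals the discounted successor values.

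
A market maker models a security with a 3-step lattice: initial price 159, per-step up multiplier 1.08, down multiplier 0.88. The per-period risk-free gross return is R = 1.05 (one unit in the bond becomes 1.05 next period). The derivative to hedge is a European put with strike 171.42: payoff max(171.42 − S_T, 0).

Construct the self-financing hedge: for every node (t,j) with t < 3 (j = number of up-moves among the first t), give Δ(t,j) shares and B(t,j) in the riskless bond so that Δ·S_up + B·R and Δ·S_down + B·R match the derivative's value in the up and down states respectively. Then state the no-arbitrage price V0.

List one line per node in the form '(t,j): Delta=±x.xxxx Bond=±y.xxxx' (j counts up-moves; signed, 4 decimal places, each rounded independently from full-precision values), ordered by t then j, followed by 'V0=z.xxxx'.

The replicating-portfolio and risk-neutral prices coincide; use p* = (1.05−0.88)/(1.08−0.88) = 0.8500 for the latter.
Terminal values V(3,·): V(3,0)=63.0660, V(3,1)=38.4400, V(3,2)=8.2173, V(3,3)=0.0000
  t=2,j=0: stock 123.1296 → up 132.9800 (V=38.4400), down 108.3540 (V=63.0660). Price 40.1275; hedge Δ=-1.0000, bond B=163.2571.
  t=2,j=1: stock 151.1136 → up 163.2027 (V=8.2173), down 132.9800 (V=38.4400). Price 12.1435; hedge Δ=-1.0000, bond B=163.2571.
  t=2,j=2: stock 185.4576 → up 200.2942 (V=0.0000), down 163.2027 (V=8.2173). Price 1.1739; hedge Δ=-0.2215, bond B=42.2605.
  t=1,j=0: stock 139.9200 → up 151.1136 (V=12.1435), down 123.1296 (V=40.1275). Price 15.5630; hedge Δ=-1.0000, bond B=155.4830.
  t=1,j=1: stock 171.7200 → up 185.4576 (V=1.1739), down 151.1136 (V=12.1435). Price 2.6851; hedge Δ=-0.3194, bond B=57.5333.
  t=0,j=0: stock 159.0000 → up 171.7200 (V=2.6851), down 139.9200 (V=15.5630). Price 4.3969; hedge Δ=-0.4050, bond B=68.7864.
Root portfolio cost Δ·159+B reproduces V0=4.3969.

(0,0): Delta=-0.4050 Bond=68.7864
(1,0): Delta=-1.0000 Bond=155.4830
(1,1): Delta=-0.3194 Bond=57.5333
(2,0): Delta=-1.0000 Bond=163.2571
(2,1): Delta=-1.0000 Bond=163.2571
(2,2): Delta=-0.2215 Bond=42.2605
V0=4.3969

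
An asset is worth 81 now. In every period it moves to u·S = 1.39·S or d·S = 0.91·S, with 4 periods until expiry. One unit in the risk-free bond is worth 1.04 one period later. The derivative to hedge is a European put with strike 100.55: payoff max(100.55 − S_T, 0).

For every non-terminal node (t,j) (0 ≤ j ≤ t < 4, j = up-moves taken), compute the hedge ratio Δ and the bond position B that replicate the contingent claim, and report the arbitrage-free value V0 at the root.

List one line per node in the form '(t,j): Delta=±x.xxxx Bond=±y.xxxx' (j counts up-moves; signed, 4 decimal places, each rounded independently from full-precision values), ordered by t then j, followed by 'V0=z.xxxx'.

(0,0): Delta=-0.4149 Bond=50.1164
(1,0): Delta=-0.5692 Bond=63.4957
(1,1): Delta=-0.1429 Bond=21.4970
(2,0): Delta=-0.7651 Bond=79.1746
(2,1): Delta=-0.2239 Bond=30.6608
(2,2): Delta=0.0000 Bond=0.0000
(3,0): Delta=-1.0000 Bond=96.6827
(3,1): Delta=-0.3509 Bond=43.7311
(3,2): Delta=0.0000 Bond=0.0000
(3,3): Delta=0.0000 Bond=0.0000
V0=16.5134

Since d<R<u, set p* = (R−d)/(u−d) = 0.2708; price each node as the discounted p*-expectation of its children.
Terminal payoffs: V(4,0)=45.0043, V(4,1)=15.7054, V(4,2)=0.0000, V(4,3)=0.0000, V(4,4)=0.0000
  t=3,j=0: stock 61.0393 → up 84.8446 (V=15.7054), down 55.5457 (V=45.0043). Price 35.6434; hedge Δ=-1.0000, bond B=96.6827.
  t=3,j=1: stock 93.2358 → up 129.5977 (V=0.0000), down 84.8446 (V=15.7054). Price 11.0114; hedge Δ=-0.3509, bond B=43.7311.
  t=3,j=2: stock 142.4151 → up 197.9570 (V=0.0000), down 129.5977 (V=0.0000). Price 0.0000; hedge Δ=0.0000, bond B=0.0000.
  t=3,j=3: stock 217.5351 → up 302.3738 (V=0.0000), down 197.9570 (V=0.0000). Price 0.0000; hedge Δ=0.0000, bond B=0.0000.
  t=2,j=0: stock 67.0761 → up 93.2358 (V=11.0114), down 61.0393 (V=35.6434). Price 27.8580; hedge Δ=-0.7651, bond B=79.1746.
  t=2,j=1: stock 102.4569 → up 142.4151 (V=0.0000), down 93.2358 (V=11.0114). Price 7.7204; hedge Δ=-0.2239, bond B=30.6608.
  t=2,j=2: stock 156.5001 → up 217.5351 (V=0.0000), down 142.4151 (V=0.0000). Price 0.0000; hedge Δ=0.0000, bond B=0.0000.
  t=1,j=0: stock 73.7100 → up 102.4569 (V=7.7204), down 67.0761 (V=27.8580). Price 21.5423; hedge Δ=-0.5692, bond B=63.4957.
  t=1,j=1: stock 112.5900 → up 156.5001 (V=0.0000), down 102.4569 (V=7.7204). Price 5.4129; hedge Δ=-0.1429, bond B=21.4970.
  t=0,j=0: stock 81.0000 → up 112.5900 (V=5.4129), down 73.7100 (V=21.5423). Price 16.5134; hedge Δ=-0.4149, bond B=50.1164.
Root portfolio cost Δ·81+B reproduces V0=16.5134.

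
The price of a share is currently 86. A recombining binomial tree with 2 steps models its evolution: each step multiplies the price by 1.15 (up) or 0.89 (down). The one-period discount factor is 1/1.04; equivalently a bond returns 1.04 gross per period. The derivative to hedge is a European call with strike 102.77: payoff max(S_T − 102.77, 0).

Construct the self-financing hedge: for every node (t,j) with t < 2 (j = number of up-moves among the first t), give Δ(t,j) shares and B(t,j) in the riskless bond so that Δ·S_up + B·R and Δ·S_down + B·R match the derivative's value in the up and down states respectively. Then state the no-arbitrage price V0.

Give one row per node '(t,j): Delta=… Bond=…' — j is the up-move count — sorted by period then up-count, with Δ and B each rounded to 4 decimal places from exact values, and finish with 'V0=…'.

Since d<R<u, set p* = (R−d)/(u−d) = 0.5769; price each node as the discounted p*-expectation of its children.
Terminal payoffs: V(2,0)=0.0000, V(2,1)=0.0000, V(2,2)=10.9650
  t=1,j=0: stock 76.5400 → up 88.0210 (V=0.0000), down 68.1206 (V=0.0000). Price 0.0000; hedge Δ=0.0000, bond B=0.0000.
  t=1,j=1: stock 98.9000 → up 113.7350 (V=10.9650), down 88.0210 (V=0.0000). Price 6.0827; hedge Δ=0.4264, bond B=-36.0904.
  t=0,j=0: stock 86.0000 → up 98.9000 (V=6.0827), down 76.5400 (V=0.0000). Price 3.3743; hedge Δ=0.2720, bond B=-20.0206.
The time-0 hedge costs 3.3743, which is the no-arbitrage price.

(0,0): Delta=0.2720 Bond=-20.0206
(1,0): Delta=0.0000 Bond=0.0000
(1,1): Delta=0.4264 Bond=-36.0904
V0=3.3743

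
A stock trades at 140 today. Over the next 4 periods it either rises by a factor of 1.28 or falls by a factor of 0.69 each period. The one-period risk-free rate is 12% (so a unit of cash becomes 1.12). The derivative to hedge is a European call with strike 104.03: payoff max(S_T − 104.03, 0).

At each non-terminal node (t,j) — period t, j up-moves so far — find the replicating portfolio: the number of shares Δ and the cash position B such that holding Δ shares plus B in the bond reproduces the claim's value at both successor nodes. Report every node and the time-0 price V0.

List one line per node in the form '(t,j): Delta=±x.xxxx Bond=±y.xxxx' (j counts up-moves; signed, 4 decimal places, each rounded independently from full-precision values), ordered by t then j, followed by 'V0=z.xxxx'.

(0,0): Delta=0.9328 Bond=-54.7823
(1,0): Delta=0.7224 Bond=-41.0343
(1,1): Delta=0.9750 Bond=-68.9178
(2,0): Delta=0.0856 Bond=-3.5169
(2,1): Delta=0.8501 Bond=-61.7507
(2,2): Delta=1.0000 Bond=-82.9321
(3,0): Delta=0.0000 Bond=0.0000
(3,1): Delta=0.1028 Bond=-5.4046
(3,2): Delta=1.0000 Bond=-92.8839
(3,3): Delta=1.0000 Bond=-92.8839
V0=75.8042

The replicating-portfolio and risk-neutral prices coincide; use p* = (1.12−0.69)/(1.28−0.69) = 0.7288 for the latter.
At expiry t=4: V(4,0)=0.0000, V(4,1)=0.0000, V(4,2)=5.1759, V(4,3)=98.5549, V(4,4)=271.7796
Node (3,0) S=45.9913: V=(p*·0.0000+(1−p*)·0.0000)/1.12=0.0000; Δ=(0.0000−0.0000)/(58.8688−31.7340)=0.0000; B=V−Δ·S=0.0000
Node (3,1) S=85.3171: V=(p*·5.1759+(1−p*)·0.0000)/1.12=3.3681; Δ=(5.1759−0.0000)/(109.2059−58.8688)=0.1028; B=V−Δ·S=-5.4046
Node (3,2) S=158.2694: V=(p*·98.5549+(1−p*)·5.1759)/1.12=65.3855; Δ=(98.5549−5.1759)/(202.5849−109.2059)=1.0000; B=V−Δ·S=-92.8839
Node (3,3) S=293.6013: V=(p*·271.7796+(1−p*)·98.5549)/1.12=200.7174; Δ=(271.7796−98.5549)/(375.8096−202.5849)=1.0000; B=V−Δ·S=-92.8839
Node (2,0) S=66.6540: V=(p*·3.3681+(1−p*)·0.0000)/1.12=2.1917; Δ=(3.3681−0.0000)/(85.3171−45.9913)=0.0856; B=V−Δ·S=-3.5169
Node (2,1) S=123.6480: V=(p*·65.3855+(1−p*)·3.3681)/1.12=43.3636; Δ=(65.3855−3.3681)/(158.2694−85.3171)=0.8501; B=V−Δ·S=-61.7507
Node (2,2) S=229.3760: V=(p*·200.7174+(1−p*)·65.3855)/1.12=146.4439; Δ=(200.7174−65.3855)/(293.6013−158.2694)=1.0000; B=V−Δ·S=-82.9321
Node (1,0) S=96.6000: V=(p*·43.3636+(1−p*)·2.1917)/1.12=28.7485; Δ=(43.3636−2.1917)/(123.6480−66.6540)=0.7224; B=V−Δ·S=-41.0343
Node (1,1) S=179.2000: V=(p*·146.4439+(1−p*)·43.3636)/1.12=105.7946; Δ=(146.4439−43.3636)/(229.3760−123.6480)=0.9750; B=V−Δ·S=-68.9178
Node (0,0) S=140.0000: V=(p*·105.7946+(1−p*)·28.7485)/1.12=75.8042; Δ=(105.7946−28.7485)/(179.2000−96.6000)=0.9328; B=V−Δ·S=-54.7823
Root portfolio cost Δ·140+B reproduces V0=75.8042.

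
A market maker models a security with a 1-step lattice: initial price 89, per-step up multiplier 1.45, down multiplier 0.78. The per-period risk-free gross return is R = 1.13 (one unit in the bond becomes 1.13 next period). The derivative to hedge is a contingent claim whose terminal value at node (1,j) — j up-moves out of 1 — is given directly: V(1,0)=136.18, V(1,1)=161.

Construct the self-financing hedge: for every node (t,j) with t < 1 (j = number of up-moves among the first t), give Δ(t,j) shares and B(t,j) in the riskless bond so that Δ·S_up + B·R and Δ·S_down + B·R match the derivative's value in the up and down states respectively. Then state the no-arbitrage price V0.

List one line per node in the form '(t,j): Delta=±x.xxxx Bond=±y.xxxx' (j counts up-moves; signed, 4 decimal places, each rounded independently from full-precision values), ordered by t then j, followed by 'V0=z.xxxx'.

Under the risk-neutral measure, an up-move has probability p* = (R−d)/(u−d) = 0.5224 and values discount at R = 1.13.
Terminal payoffs: V(1,0)=136.1800, V(1,1)=161.0000
(0,0): S=89.0000. Δ = (V_up−V_dn)/(S_up−S_dn) = (161.0000−136.1800)/(129.0500−69.4200) = 0.4162. V = [p*·161.0000 + (1−p*)·136.1800]/1.13 = 131.9873. B = V − Δ·S = 94.9425.
Check: Δ(0,0)·S0 + B(0,0) = 131.9873 = V0.

(0,0): Delta=0.4162 Bond=94.9425
V0=131.9873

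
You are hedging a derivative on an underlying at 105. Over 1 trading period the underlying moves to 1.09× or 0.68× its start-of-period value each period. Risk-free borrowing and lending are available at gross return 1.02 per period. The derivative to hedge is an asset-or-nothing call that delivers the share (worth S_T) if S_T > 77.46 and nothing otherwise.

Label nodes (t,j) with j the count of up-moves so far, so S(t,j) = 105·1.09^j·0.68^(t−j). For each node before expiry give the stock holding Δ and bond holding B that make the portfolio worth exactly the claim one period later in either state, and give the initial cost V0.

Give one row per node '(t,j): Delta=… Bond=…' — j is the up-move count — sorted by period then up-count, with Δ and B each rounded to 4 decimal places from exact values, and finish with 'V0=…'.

Under the risk-neutral measure, an up-move has probability p* = (R−d)/(u−d) = 0.8293 and values discount at R = 1.02.
Terminal payoffs: V(1,0)=0.0000, V(1,1)=114.4500
  t=0,j=0: stock 105.0000 → up 114.4500 (V=114.4500), down 71.4000 (V=0.0000). Price 93.0488; hedge Δ=2.6585, bond B=-186.0976.
Check: Δ(0,0)·S0 + B(0,0) = 93.0488 = V0.

(0,0): Delta=2.6585 Bond=-186.0976
V0=93.0488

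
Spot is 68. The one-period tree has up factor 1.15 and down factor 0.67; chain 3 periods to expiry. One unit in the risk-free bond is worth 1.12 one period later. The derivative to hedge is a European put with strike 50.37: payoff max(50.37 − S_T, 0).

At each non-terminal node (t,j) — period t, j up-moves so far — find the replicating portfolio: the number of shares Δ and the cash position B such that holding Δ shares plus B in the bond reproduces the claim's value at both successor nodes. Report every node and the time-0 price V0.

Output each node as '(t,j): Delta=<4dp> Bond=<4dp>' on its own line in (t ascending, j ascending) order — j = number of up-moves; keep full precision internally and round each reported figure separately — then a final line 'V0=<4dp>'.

(0,0): Delta=-0.0451 Bond=3.1908
(1,0): Delta=-0.6217 Bond=29.8446
(1,1): Delta=-0.0227 Bond=1.8223
(2,0): Delta=-1.0000 Bond=44.9732
(2,1): Delta=-0.6070 Bond=32.6561
(2,2): Delta=0.0000 Bond=0.0000
V0=0.1246

Under the risk-neutral measure, an up-move has probability p* = (R−d)/(u−d) = 0.9375 and values discount at R = 1.12.
Terminal values V(3,·): V(3,0)=29.9181, V(3,1)=15.2660, V(3,2)=0.0000, V(3,3)=0.0000
  t=2,j=0: stock 30.5252 → up 35.1040 (V=15.2660), down 20.4519 (V=29.9181). Price 14.4480; hedge Δ=-1.0000, bond B=44.9732.
  t=2,j=1: stock 52.3940 → up 60.2531 (V=0.0000), down 35.1040 (V=15.2660). Price 0.8519; hedge Δ=-0.6070, bond B=32.6561.
  t=2,j=2: stock 89.9300 → up 103.4195 (V=0.0000), down 60.2531 (V=0.0000). Price 0.0000; hedge Δ=0.0000, bond B=0.0000.
  t=1,j=0: stock 45.5600 → up 52.3940 (V=0.8519), down 30.5252 (V=14.4480). Price 1.5193; hedge Δ=-0.6217, bond B=29.8446.
  t=1,j=1: stock 78.2000 → up 89.9300 (V=0.0000), down 52.3940 (V=0.8519). Price 0.0475; hedge Δ=-0.0227, bond B=1.8223.
  t=0,j=0: stock 68.0000 → up 78.2000 (V=0.0475), down 45.5600 (V=1.5193). Price 0.1246; hedge Δ=-0.0451, bond B=3.1908.
Root portfolio cost Δ·68+B reproduces V0=0.1246.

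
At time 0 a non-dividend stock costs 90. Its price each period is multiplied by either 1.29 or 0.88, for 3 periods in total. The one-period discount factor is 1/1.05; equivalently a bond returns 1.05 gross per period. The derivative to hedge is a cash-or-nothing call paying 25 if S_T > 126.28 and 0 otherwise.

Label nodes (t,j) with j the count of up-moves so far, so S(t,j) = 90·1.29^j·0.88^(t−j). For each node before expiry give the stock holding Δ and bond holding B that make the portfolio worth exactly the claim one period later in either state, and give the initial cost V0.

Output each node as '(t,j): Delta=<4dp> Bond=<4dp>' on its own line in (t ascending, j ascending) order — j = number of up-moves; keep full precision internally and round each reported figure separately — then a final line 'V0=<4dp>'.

(0,0): Delta=0.2983 Bond=-18.7878
(1,0): Delta=0.3040 Bond=-20.1802
(1,1): Delta=0.2928 Bond=-19.0875
(2,0): Delta=0.0000 Bond=0.0000
(2,1): Delta=0.5968 Bond=-51.1034
(2,2): Delta=0.0000 Bond=23.8095
V0=8.0595

Risk-neutral probability p* = (R−d)/(u−d) = (1.05−0.88)/(1.29−0.88) = 0.4146.
Payoff layer (t=3): V(3,0)=0.0000, V(3,1)=0.0000, V(3,2)=25.0000, V(3,3)=25.0000
(2,0): S=69.6960. Δ = (V_up−V_dn)/(S_up−S_dn) = (0.0000−0.0000)/(89.9078−61.3325) = 0.0000. V = [p*·0.0000 + (1−p*)·0.0000]/1.05 = 0.0000. B = V − Δ·S = 0.0000.
(2,1): S=102.1680. Δ = (V_up−V_dn)/(S_up−S_dn) = (25.0000−0.0000)/(131.7967−89.9078) = 0.5968. V = [p*·25.0000 + (1−p*)·0.0000]/1.05 = 9.8722. B = V − Δ·S = -51.1034.
(2,2): S=149.7690. Δ = (V_up−V_dn)/(S_up−S_dn) = (25.0000−25.0000)/(193.2020−131.7967) = 0.0000. V = [p*·25.0000 + (1−p*)·25.0000]/1.05 = 23.8095. B = V − Δ·S = 23.8095.
(1,0): S=79.2000. Δ = (V_up−V_dn)/(S_up−S_dn) = (9.8722−0.0000)/(102.1680−69.6960) = 0.3040. V = [p*·9.8722 + (1−p*)·0.0000]/1.05 = 3.8984. B = V − Δ·S = -20.1802.
(1,1): S=116.1000. Δ = (V_up−V_dn)/(S_up−S_dn) = (23.8095−9.8722)/(149.7690−102.1680) = 0.2928. V = [p*·23.8095 + (1−p*)·9.8722]/1.05 = 14.9058. B = V − Δ·S = -19.0875.
(0,0): S=90.0000. Δ = (V_up−V_dn)/(S_up−S_dn) = (14.9058−3.8984)/(116.1000−79.2000) = 0.2983. V = [p*·14.9058 + (1−p*)·3.8984]/1.05 = 8.0595. B = V − Δ·S = -18.7878.
Check: Δ(0,0)·S0 + B(0,0) = 8.0595 = V0.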